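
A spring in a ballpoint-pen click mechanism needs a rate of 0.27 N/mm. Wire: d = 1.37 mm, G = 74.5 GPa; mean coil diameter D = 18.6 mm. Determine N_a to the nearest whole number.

19

N_a = Gd⁴/(8D³k) = (74.5×10³ × 1.37⁴)/(8 × 18.6³ × 0.27)
    = 262445 / 13899.3 = 18.88 → 19 coils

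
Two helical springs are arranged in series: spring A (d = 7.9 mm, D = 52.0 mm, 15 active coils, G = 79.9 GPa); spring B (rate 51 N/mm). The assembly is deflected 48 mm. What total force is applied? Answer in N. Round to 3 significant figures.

650 N

k_A = Gd⁴/(8D³N_a) = (79.9×10³)(7.9⁴)/(8·52.0³·15) = 18.444 N/mm
Series: 1/k_eq = 1/18.444 + 1/51 = 0.073825; k_eq = 13.546 N/mm
F = k_eq·δ = 13.546·48 = 650.19 N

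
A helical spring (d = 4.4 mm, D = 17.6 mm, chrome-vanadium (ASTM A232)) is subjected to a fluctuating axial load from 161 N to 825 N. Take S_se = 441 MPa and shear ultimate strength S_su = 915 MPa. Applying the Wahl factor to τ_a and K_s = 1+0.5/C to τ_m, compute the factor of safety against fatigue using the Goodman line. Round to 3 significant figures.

1.14

C = D/d = 17.6/4.4 = 4.0000; K_W = (4C−1)/(4C−4)+0.615/C = 1.4038; K_s = 1+0.5/C = 1.1250
F_a = (F_max−F_min)/2 = 332 N; F_m = (F_max+F_min)/2 = 493 N
τ_a = K_W·8F_aD/(πd³) = 1.4038 × 174.68 = 245.2 MPa
τ_m = K_s·8F_mD/(πd³) = 1.1250 × 259.38 = 291.81 MPa
Goodman: 1/n_f = τ_a/S_se + τ_m/S_su = 245.2/441 + 291.81/915 = 0.55601 + 0.31891 = 0.87493
n_f = 1/0.87493 = 1.143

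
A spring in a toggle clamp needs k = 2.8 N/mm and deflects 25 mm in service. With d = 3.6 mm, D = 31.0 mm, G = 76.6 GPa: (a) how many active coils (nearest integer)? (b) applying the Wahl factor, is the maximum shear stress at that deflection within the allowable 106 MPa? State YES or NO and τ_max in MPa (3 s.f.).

N_a = Gd⁴/(8D³k) = (76.6×10³)(3.6⁴)/(8·31.0³·2.8) = 19.28 → N_a = 19
Actual rate k = Gd⁴/(8D³·19) = 2.8413 N/mm
Working load F = kδ = 2.8413·25 = 71.031 N
C = 31.0/3.6 = 8.6111; K_W = (4C−1)/(4C−4)+0.615/C = 1.1700
τ_max = K_W·8FD/(πd³) = 1.1700·120.18 = 140.61 MPa
τ_max > 106 MPa → exceeds allowable

(a) 19 coils; (b) NO, τ_max = 141 MPa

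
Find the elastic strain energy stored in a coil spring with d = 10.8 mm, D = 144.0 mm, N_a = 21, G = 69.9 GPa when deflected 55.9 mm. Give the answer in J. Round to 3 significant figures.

2.96 J

k = Gd⁴/(8D³N_a) = (69.9×10³)(10.8⁴)/(8·144.0³·21) = 1.8957 N/mm
U = ½kδ² = 0.5 × 1.8957 × 55.9² = 2961.9 N·mm = 2.9619 J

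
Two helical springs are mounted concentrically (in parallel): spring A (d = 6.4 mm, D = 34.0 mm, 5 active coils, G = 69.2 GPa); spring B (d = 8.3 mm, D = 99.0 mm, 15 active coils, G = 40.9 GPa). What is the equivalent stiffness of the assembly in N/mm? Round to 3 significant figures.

75.5 N/mm

k_A = Gd⁴/(8D³N_a) = (69.2×10³)(6.4⁴)/(8·34.0³·5) = 73.846 N/mm
k_B = Gd⁴/(8D³N_a) = (40.9×10³)(8.3⁴)/(8·99.0³·15) = 1.6671 N/mm
Parallel: k_eq = 73.846 + 1.6671 = 75.513 N/mm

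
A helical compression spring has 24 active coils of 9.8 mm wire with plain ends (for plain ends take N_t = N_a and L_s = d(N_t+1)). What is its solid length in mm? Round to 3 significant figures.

245 mm

plain ends: N_t = N_a = 24
L_s = d·(N_t+1) = 9.8 × 25 = 245 mm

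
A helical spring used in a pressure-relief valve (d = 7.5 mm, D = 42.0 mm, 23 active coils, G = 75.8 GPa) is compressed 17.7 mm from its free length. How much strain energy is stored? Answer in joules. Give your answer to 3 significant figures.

k = Gd⁴/(8D³N_a) = (75.8×10³)(7.5⁴)/(8·42.0³·23) = 17.593 N/mm
U = ½kδ² = 0.5 × 17.593 × 17.7² = 2755.9 N·mm = 2.7559 J

2.76 J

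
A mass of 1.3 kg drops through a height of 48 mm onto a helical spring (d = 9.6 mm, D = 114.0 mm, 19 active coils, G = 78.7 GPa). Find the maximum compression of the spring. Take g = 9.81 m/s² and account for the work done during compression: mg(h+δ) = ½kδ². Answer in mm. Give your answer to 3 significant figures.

25.1 mm

k = Gd⁴/(8D³N_a) = (78.7×10³)(9.6⁴)/(8·114.0³·19) = 2.9683 N/mm
W = mg = 1.3 × 9.81 = 12.753 N
½kδ² − Wδ − Wh = 0 → δ = (W + √(W² + 2kWh))/k
δ = (12.753 + √(162.64 + 3634))/2.9683 = (12.753 + 61.617)/2.9683 = 25.055 mm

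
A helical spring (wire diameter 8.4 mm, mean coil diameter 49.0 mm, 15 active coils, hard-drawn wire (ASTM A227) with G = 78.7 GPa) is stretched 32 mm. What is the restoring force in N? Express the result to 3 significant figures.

888 N

k = Gd⁴/(8D³N_a) = (78.7×10³)(8.4⁴)/(8·49.0³·15) = 27.754 N/mm
F = k·δ = 27.754 × 32 = 888.12 N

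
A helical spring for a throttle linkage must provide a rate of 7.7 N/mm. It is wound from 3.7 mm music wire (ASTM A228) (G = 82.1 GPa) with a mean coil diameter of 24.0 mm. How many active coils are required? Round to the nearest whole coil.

N_a = Gd⁴/(8D³k) = (82.1×10³ × 3.7⁴)/(8 × 24.0³ × 7.7)
    = 1.53869e+07 / 851558 = 18.07 → 18 coils

18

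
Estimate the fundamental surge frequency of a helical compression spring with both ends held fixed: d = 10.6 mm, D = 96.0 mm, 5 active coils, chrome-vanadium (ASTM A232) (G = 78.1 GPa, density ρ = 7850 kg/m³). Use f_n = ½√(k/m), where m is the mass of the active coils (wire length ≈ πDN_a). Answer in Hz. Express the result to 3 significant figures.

81.7 Hz

k = Gd⁴/(8D³N_a) = (78.1×10³)(10.6⁴)/(8·96.0³·5) = 27.861 N/mm = 27861 N/m
Wire length L = πDN_a = π·96.0·5 = 1508 mm
m = ρ·(πd²/4)·L = 7850 × 88.247×10⁻⁶ m² × 1.508 m = 1.0446 kg
f_n = ½√(k/m) = 0.5·√(27861/1.0446) = 0.5·√(26671) = 81.656 Hz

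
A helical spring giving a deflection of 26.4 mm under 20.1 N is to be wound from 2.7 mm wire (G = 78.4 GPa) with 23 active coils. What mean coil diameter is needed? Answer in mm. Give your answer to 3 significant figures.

Required rate k = F/δ = 20.1/26.4 = 0.76136 N/mm
D = (Gd⁴/(8N_a·k))^(1/3) = (78.4×10³·2.7⁴/(8·23·0.76136))^(1/3)
  = (29741.4)^(1/3) = 30.9828 mm

31.0 mm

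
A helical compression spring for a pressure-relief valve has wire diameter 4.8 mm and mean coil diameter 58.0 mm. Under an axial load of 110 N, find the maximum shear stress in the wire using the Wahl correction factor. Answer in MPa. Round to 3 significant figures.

164 MPa

Spring index C = D/d = 58.0/4.8 = 12.0833
K_W = (4C−1)/(4C−4) + 0.615/C = 47.333/44.333 + 0.0509 = 1.1186
τ₀ = 8FD/(πd³) = 8·110·58.0/(π·4.8³) = 51040/347.44 = 146.91 MPa
τ_max = K·τ₀ = 1.1186 × 146.91 = 164.32 MPa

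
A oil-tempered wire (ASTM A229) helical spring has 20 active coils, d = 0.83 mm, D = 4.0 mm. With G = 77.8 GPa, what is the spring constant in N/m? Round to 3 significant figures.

3610 N/m

k = Gd⁴/(8D³N_a) = (77.8×10³ × 0.83⁴) / (8 × 4.0³ × 20)
  = 36922.6 / 10240 = 3.6057 N/mm = 3605.7 N/m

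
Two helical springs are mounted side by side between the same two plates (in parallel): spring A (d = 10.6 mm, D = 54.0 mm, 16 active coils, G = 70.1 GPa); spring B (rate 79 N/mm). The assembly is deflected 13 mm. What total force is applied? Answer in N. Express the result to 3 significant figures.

k_A = Gd⁴/(8D³N_a) = (70.1×10³)(10.6⁴)/(8·54.0³·16) = 43.909 N/mm
Parallel: k_eq = 43.909 + 79 = 122.91 N/mm
F = k_eq·δ = 122.91·13 = 1597.8 N

1600 N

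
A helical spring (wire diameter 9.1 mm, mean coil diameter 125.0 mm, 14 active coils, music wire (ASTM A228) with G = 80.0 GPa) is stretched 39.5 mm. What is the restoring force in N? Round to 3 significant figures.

99.1 N

k = Gd⁴/(8D³N_a) = (80.0×10³)(9.1⁴)/(8·125.0³·14) = 2.5079 N/mm
F = k·δ = 2.5079 × 39.5 = 99.061 N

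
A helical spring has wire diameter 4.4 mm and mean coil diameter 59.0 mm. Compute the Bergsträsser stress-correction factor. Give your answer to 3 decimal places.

1.099

C = D/d = 59.0/4.4 = 13.4091
K_B = (4C+2)/(4C−3) = 55.636/50.636 = 1.0987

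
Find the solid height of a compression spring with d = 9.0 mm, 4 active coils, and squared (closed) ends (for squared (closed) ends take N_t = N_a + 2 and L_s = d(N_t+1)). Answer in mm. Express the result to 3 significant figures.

squared (closed) ends: N_t = N_a + 2 = 4 + 2 = 6
L_s = d·(N_t+1) = 9.0 × 7 = 63 mm

63.0 mm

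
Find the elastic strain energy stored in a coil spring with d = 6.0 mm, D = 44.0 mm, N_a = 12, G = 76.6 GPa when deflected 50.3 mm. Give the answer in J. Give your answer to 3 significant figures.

15.4 J

k = Gd⁴/(8D³N_a) = (76.6×10³)(6.0⁴)/(8·44.0³·12) = 12.14 N/mm
U = ½kδ² = 0.5 × 12.14 × 50.3² = 15357 N·mm = 15.357 J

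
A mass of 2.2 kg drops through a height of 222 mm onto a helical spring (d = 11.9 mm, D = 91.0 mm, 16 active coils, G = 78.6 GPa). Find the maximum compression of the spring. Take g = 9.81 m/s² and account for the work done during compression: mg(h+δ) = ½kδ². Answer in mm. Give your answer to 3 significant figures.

k = Gd⁴/(8D³N_a) = (78.6×10³)(11.9⁴)/(8·91.0³·16) = 16.341 N/mm
W = mg = 2.2 × 9.81 = 21.582 N
½kδ² − Wδ − Wh = 0 → δ = (W + √(W² + 2kWh))/k
δ = (21.582 + √(465.78 + 156585))/16.341 = (21.582 + 396.3)/16.341 = 25.573 mm

25.6 mm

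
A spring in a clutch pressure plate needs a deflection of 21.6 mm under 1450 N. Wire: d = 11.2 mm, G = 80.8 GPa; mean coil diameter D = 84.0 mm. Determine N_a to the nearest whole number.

Required rate k = F/δ = 1450/21.6 = 67.13 N/mm
N_a = Gd⁴/(8D³k) = (80.8×10³ × 11.2⁴)/(8 × 84.0³ × 67.13)
    = 1.2714e+09 / 3.18304e+08 = 3.994 → 4 coils

4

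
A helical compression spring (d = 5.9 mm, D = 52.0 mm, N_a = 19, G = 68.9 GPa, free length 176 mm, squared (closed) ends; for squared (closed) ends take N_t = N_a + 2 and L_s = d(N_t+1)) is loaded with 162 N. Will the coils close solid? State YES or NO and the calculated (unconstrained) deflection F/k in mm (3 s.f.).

k = Gd⁴/(8D³N_a) = (68.9×10³)(5.9⁴)/(8·52.0³·19) = 3.9064 N/mm
N_t = 21; L_s = 5.9·22 = 129.8 mm; δ_solid = L₀ − L_s = 176 − 129.8 = 46.2 mm
δ = F/k = 162/3.9064 = 41.471 mm
δ < δ_solid → spring does not go solid

NO, δ = 41.5 mm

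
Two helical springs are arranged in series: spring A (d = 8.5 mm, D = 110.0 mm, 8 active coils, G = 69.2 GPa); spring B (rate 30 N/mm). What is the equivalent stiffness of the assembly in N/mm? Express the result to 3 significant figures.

3.72 N/mm

k_A = Gd⁴/(8D³N_a) = (69.2×10³)(8.5⁴)/(8·110.0³·8) = 4.2406 N/mm
Series: 1/k_eq = 1/4.2406 + 1/30 = 0.26915; k_eq = 3.7154 N/mm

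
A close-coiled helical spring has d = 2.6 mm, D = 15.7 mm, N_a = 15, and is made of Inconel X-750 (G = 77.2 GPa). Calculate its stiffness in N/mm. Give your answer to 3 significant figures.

k = Gd⁴/(8D³N_a) = (77.2×10³ × 2.6⁴) / (8 × 15.7³ × 15)
  = 3.52785e+06 / 464387 = 7.5968 N/mm

7.60 N/mm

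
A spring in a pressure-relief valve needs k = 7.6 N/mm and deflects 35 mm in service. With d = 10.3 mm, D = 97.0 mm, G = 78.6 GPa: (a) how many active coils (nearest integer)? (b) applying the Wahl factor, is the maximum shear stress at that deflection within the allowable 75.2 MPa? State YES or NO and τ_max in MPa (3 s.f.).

(a) 16 coils; (b) YES, τ_max = 69.2 MPa

N_a = Gd⁴/(8D³k) = (78.6×10³)(10.3⁴)/(8·97.0³·7.6) = 15.94 → N_a = 16
Actual rate k = Gd⁴/(8D³·16) = 7.5726 N/mm
Working load F = kδ = 7.5726·35 = 265.04 N
C = 97.0/10.3 = 9.4175; K_W = (4C−1)/(4C−4)+0.615/C = 1.1544
τ_max = K_W·8FD/(πd³) = 1.1544·59.912 = 69.163 MPa
τ_max ≤ 75.2 MPa → acceptable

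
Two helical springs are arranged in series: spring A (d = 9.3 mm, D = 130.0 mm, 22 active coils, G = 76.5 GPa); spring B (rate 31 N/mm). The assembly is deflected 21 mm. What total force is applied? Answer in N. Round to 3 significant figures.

29.7 N

k_A = Gd⁴/(8D³N_a) = (76.5×10³)(9.3⁴)/(8·130.0³·22) = 1.48 N/mm
Series: 1/k_eq = 1/1.48 + 1/31 = 0.70795; k_eq = 1.4125 N/mm
F = k_eq·δ = 1.4125·21 = 29.663 N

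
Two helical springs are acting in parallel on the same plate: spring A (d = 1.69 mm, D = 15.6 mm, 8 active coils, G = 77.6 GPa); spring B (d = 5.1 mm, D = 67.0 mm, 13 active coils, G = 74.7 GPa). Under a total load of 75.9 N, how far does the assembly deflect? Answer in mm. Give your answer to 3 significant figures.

k_A = Gd⁴/(8D³N_a) = (77.6×10³)(1.69⁴)/(8·15.6³·8) = 2.6053 N/mm
k_B = Gd⁴/(8D³N_a) = (74.7×10³)(5.1⁴)/(8·67.0³·13) = 1.6156 N/mm
Parallel: k_eq = 2.6053 + 1.6156 = 4.2209 N/mm
δ = F/k_eq = 75.9/4.2209 = 17.982 mm

18.0 mm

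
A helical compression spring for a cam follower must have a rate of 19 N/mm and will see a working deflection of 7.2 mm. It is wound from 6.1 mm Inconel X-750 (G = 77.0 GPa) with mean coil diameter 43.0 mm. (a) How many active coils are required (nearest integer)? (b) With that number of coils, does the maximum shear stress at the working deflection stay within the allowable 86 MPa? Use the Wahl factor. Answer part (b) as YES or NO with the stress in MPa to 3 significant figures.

N_a = Gd⁴/(8D³k) = (77.0×10³)(6.1⁴)/(8·43.0³·19) = 8.822 → N_a = 9
Actual rate k = Gd⁴/(8D³·9) = 18.624 N/mm
Working load F = kδ = 18.624·7.2 = 134.09 N
C = 43.0/6.1 = 7.0492; K_W = (4C−1)/(4C−4)+0.615/C = 1.2112
τ_max = K_W·8FD/(πd³) = 1.2112·64.688 = 78.352 MPa
τ_max ≤ 86 MPa → acceptable

(a) 9 coils; (b) YES, τ_max = 78.4 MPa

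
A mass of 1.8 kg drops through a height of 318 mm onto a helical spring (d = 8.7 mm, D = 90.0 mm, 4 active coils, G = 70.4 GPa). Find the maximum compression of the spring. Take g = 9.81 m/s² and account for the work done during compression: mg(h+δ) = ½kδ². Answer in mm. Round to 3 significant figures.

26.5 mm

k = Gd⁴/(8D³N_a) = (70.4×10³)(8.7⁴)/(8·90.0³·4) = 17.289 N/mm
W = mg = 1.8 × 9.81 = 17.658 N
½kδ² − Wδ − Wh = 0 → δ = (W + √(W² + 2kWh))/k
δ = (17.658 + √(311.8 + 194165))/17.289 = (17.658 + 441)/17.289 = 26.528 mm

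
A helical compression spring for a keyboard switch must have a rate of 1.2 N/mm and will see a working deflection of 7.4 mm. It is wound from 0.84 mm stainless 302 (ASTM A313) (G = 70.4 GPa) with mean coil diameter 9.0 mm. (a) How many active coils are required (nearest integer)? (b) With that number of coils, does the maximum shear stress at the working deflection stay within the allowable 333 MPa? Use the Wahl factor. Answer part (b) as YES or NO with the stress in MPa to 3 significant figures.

(a) 5 coils; (b) NO, τ_max = 390 MPa

N_a = Gd⁴/(8D³k) = (70.4×10³)(0.84⁴)/(8·9.0³·1.2) = 5.008 → N_a = 5
Actual rate k = Gd⁴/(8D³·5) = 1.202 N/mm
Working load F = kδ = 1.202·7.4 = 8.8948 N
C = 9.0/0.84 = 10.7143; K_W = (4C−1)/(4C−4)+0.615/C = 1.1346
τ_max = K_W·8FD/(πd³) = 1.1346·343.94 = 390.23 MPa
τ_max > 333 MPa → exceeds allowable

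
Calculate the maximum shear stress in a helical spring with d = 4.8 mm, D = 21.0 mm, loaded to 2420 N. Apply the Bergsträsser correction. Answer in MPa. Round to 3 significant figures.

1570 MPa

Spring index C = D/d = 21.0/4.8 = 4.3750
K_B = (4C+2)/(4C−3) = 19.500/14.500 = 1.3448
τ₀ = 8FD/(πd³) = 8·2420·21.0/(π·4.8³) = 406560/347.44 = 1170.2 MPa
τ_max = K·τ₀ = 1.3448 × 1170.2 = 1573.7 MPa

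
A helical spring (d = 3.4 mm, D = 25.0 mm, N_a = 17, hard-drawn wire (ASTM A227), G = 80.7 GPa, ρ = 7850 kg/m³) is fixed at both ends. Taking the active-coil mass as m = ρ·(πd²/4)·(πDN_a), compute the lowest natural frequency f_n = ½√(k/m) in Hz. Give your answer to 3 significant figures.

k = Gd⁴/(8D³N_a) = (80.7×10³)(3.4⁴)/(8·25.0³·17) = 5.0749 N/mm = 5074.9 N/m
Wire length L = πDN_a = π·25.0·17 = 1335.2 mm
m = ρ·(πd²/4)·L = 7850 × 9.0792×10⁻⁶ m² × 1.3352 m = 0.09516 kg
f_n = ½√(k/m) = 0.5·√(5074.9/0.09516) = 0.5·√(53330) = 115.47 Hz

115 Hz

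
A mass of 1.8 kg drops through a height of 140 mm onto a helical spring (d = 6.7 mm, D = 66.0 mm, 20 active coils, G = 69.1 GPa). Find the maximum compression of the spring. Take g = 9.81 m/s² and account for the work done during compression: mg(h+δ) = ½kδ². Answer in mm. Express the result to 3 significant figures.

46.7 mm

k = Gd⁴/(8D³N_a) = (69.1×10³)(6.7⁴)/(8·66.0³·20) = 3.0271 N/mm
W = mg = 1.8 × 9.81 = 17.658 N
½kδ² − Wδ − Wh = 0 → δ = (W + √(W² + 2kWh))/k
δ = (17.658 + √(311.8 + 14966.7))/3.0271 = (17.658 + 123.61)/3.0271 = 46.667 mm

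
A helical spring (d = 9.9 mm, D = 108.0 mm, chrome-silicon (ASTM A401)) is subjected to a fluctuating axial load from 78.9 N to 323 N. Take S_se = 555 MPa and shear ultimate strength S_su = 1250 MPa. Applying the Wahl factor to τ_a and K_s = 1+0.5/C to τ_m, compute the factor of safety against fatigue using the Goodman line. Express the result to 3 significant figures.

8.46

C = D/d = 108.0/9.9 = 10.9091; K_W = (4C−1)/(4C−4)+0.615/C = 1.1321; K_s = 1+0.5/C = 1.0458
F_a = (F_max−F_min)/2 = 122.05 N; F_m = (F_max+F_min)/2 = 200.95 N
τ_a = K_W·8F_aD/(πd³) = 1.1321 × 34.594 = 39.162 MPa
τ_m = K_s·8F_mD/(πd³) = 1.0458 × 56.957 = 59.567 MPa
Goodman: 1/n_f = τ_a/S_se + τ_m/S_su = 39.162/555 + 59.567/1250 = 0.07056 + 0.04765 = 0.11822
n_f = 1/0.11822 = 8.459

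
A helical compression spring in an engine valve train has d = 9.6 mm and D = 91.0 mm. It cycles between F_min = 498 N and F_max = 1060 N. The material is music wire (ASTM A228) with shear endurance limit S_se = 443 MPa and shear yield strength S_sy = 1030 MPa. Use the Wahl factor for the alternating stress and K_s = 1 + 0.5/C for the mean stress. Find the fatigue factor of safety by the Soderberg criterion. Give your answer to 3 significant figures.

2.50

C = D/d = 91.0/9.6 = 9.4792; K_W = (4C−1)/(4C−4)+0.615/C = 1.1533; K_s = 1+0.5/C = 1.0527
F_a = (F_max−F_min)/2 = 281 N; F_m = (F_max+F_min)/2 = 779 N
τ_a = K_W·8F_aD/(πd³) = 1.1533 × 73.599 = 84.884 MPa
τ_m = K_s·8F_mD/(πd³) = 1.0527 × 204.04 = 214.8 MPa
Soderberg: 1/n_f = τ_a/S_se + τ_m/S_sy = 84.884/443 + 214.8/1030 = 0.19161 + 0.20854 = 0.40015
n_f = 1/0.40015 = 2.499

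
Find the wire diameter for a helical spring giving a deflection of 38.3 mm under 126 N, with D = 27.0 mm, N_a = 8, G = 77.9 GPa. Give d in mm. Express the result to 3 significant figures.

Required rate k = F/δ = 126/38.3 = 3.2898 N/mm
d = (8D³N_a·k / G)^(1/4) = (8·27.0³·8·3.2898 / (77.9×10³))^0.25
  = (53.199)^0.25 = 2.7007 mm

2.70 mm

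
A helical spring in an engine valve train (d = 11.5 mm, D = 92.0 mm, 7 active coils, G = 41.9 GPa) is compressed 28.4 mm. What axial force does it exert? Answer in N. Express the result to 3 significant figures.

k = Gd⁴/(8D³N_a) = (41.9×10³)(11.5⁴)/(8·92.0³·7) = 16.806 N/mm
F = k·δ = 16.806 × 28.4 = 477.28 N

477 N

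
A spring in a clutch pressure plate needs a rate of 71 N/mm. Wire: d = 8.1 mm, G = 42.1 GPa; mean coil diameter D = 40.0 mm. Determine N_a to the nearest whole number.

N_a = Gd⁴/(8D³k) = (42.1×10³ × 8.1⁴)/(8 × 40.0³ × 71)
    = 1.81227e+08 / 3.6352e+07 = 4.985 → 5 coils

5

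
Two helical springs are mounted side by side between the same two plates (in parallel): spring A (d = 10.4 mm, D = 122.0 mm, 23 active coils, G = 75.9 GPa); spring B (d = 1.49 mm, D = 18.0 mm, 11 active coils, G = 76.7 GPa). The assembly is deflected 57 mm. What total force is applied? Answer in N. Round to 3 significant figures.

193 N

k_A = Gd⁴/(8D³N_a) = (75.9×10³)(10.4⁴)/(8·122.0³·23) = 2.6575 N/mm
k_B = Gd⁴/(8D³N_a) = (76.7×10³)(1.49⁴)/(8·18.0³·11) = 0.73661 N/mm
Parallel: k_eq = 2.6575 + 0.73661 = 3.3941 N/mm
F = k_eq·δ = 3.3941·57 = 193.47 N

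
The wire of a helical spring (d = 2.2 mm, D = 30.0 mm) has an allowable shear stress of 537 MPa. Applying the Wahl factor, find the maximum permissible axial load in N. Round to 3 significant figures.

67.8 N

C = D/d = 30.0/2.2 = 13.6364
K_W = (4C−1)/(4C−4) + 0.615/C = 53.545/50.545 + 0.0451 = 1.1045
τ_max = K·8FD/(πd³) → F_max = τ_allow·πd³/(8DK)
F_max = 537·π·2.2³/(8·30.0·1.1045) = 17964/265.07 = 67.769 N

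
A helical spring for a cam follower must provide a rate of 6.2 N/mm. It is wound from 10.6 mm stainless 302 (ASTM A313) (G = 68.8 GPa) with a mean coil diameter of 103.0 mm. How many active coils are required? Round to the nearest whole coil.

16

N_a = Gd⁴/(8D³k) = (68.8×10³ × 10.6⁴)/(8 × 103.0³ × 6.2)
    = 8.68584e+08 / 5.41993e+07 = 16.03 → 16 coils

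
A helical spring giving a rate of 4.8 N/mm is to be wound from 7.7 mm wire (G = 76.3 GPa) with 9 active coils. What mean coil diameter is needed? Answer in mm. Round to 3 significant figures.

91.9 mm

D = (Gd⁴/(8N_a·k))^(1/3) = (76.3×10³·7.7⁴/(8·9·4.8))^(1/3)
  = (776093)^(1/3) = 91.8977 mm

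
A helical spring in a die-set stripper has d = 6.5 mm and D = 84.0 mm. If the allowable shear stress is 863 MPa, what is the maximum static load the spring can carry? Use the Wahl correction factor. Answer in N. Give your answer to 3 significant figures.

C = D/d = 84.0/6.5 = 12.9231
K_W = (4C−1)/(4C−4) + 0.615/C = 50.692/47.692 + 0.0476 = 1.1105
τ_max = K·8FD/(πd³) → F_max = τ_allow·πd³/(8DK)
F_max = 863·π·6.5³/(8·84.0·1.1105) = 7.4456e+05/746.25 = 997.74 N

998 N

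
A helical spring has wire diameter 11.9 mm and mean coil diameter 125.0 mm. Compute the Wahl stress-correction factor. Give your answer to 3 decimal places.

C = D/d = 125.0/11.9 = 10.5042
K_W = (4C−1)/(4C−4) + 0.615/C = 41.017/38.017 + 0.0585 = 1.1375

1.137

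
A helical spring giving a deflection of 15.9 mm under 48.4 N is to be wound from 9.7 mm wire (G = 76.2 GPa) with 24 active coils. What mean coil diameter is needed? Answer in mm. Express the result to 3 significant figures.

Required rate k = F/δ = 48.4/15.9 = 3.044 N/mm
D = (Gd⁴/(8N_a·k))^(1/3) = (76.2×10³·9.7⁴/(8·24·3.044))^(1/3)
  = (1.15423e+06)^(1/3) = 104.8973 mm

105 mm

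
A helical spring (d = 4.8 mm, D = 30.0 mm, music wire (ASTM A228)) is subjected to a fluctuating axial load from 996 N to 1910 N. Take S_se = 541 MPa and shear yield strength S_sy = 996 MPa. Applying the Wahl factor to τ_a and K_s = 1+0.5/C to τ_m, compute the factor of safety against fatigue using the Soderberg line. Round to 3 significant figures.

0.552

C = D/d = 30.0/4.8 = 6.2500; K_W = (4C−1)/(4C−4)+0.615/C = 1.2413; K_s = 1+0.5/C = 1.0800
F_a = (F_max−F_min)/2 = 457 N; F_m = (F_max+F_min)/2 = 1453 N
τ_a = K_W·8F_aD/(πd³) = 1.2413 × 315.68 = 391.85 MPa
τ_m = K_s·8F_mD/(πd³) = 1.0800 × 1003.7 = 1084 MPa
Soderberg: 1/n_f = τ_a/S_se + τ_m/S_sy = 391.85/541 + 1084/996 = 0.72430 + 1.08835 = 1.8126
n_f = 1/1.8126 = 0.5517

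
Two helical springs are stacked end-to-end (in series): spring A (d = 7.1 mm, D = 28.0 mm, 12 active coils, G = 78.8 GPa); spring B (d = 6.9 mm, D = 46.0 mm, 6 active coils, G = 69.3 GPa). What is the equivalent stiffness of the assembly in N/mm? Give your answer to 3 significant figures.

24.8 N/mm

k_A = Gd⁴/(8D³N_a) = (78.8×10³)(7.1⁴)/(8·28.0³·12) = 95.02 N/mm
k_B = Gd⁴/(8D³N_a) = (69.3×10³)(6.9⁴)/(8·46.0³·6) = 33.621 N/mm
Series: 1/k_eq = 1/95.02 + 1/33.621 = 0.040267; k_eq = 24.834 N/mm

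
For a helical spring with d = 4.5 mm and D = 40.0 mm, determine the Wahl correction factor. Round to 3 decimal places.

1.164

C = D/d = 40.0/4.5 = 8.8889
K_W = (4C−1)/(4C−4) + 0.615/C = 34.556/31.556 + 0.0692 = 1.1643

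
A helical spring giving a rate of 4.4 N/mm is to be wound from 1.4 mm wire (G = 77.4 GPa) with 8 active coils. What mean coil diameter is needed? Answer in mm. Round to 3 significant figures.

D = (Gd⁴/(8N_a·k))^(1/3) = (77.4×10³·1.4⁴/(8·8·4.4))^(1/3)
  = (1055.89)^(1/3) = 10.1829 mm

10.2 mm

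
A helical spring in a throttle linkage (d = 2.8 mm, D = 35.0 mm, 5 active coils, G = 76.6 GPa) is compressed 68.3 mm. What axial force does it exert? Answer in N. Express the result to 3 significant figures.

k = Gd⁴/(8D³N_a) = (76.6×10³)(2.8⁴)/(8·35.0³·5) = 2.7453 N/mm
F = k·δ = 2.7453 × 68.3 = 187.51 N

188 N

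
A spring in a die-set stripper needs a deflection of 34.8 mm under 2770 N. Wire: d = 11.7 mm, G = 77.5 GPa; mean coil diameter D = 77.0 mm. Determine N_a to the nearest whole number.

Required rate k = F/δ = 2770/34.8 = 79.598 N/mm
N_a = Gd⁴/(8D³k) = (77.5×10³ × 11.7⁴)/(8 × 77.0³ × 79.598)
    = 1.45226e+09 / 2.90712e+08 = 4.996 → 5 coils

5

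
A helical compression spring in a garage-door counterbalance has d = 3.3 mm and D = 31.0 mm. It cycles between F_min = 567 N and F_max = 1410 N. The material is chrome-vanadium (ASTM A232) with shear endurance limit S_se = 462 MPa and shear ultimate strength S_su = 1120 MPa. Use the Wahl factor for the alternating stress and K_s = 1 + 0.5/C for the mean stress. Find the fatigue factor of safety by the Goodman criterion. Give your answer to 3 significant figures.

0.230

C = D/d = 31.0/3.3 = 9.3939; K_W = (4C−1)/(4C−4)+0.615/C = 1.1548; K_s = 1+0.5/C = 1.0532
F_a = (F_max−F_min)/2 = 421.5 N; F_m = (F_max+F_min)/2 = 988.5 N
τ_a = K_W·8F_aD/(πd³) = 1.1548 × 925.89 = 1069.2 MPa
τ_m = K_s·8F_mD/(πd³) = 1.0532 × 2171.4 = 2287 MPa
Goodman: 1/n_f = τ_a/S_se + τ_m/S_su = 1069.2/462 + 2287/1120 = 2.31435 + 2.04193 = 4.3563
n_f = 1/4.3563 = 0.2296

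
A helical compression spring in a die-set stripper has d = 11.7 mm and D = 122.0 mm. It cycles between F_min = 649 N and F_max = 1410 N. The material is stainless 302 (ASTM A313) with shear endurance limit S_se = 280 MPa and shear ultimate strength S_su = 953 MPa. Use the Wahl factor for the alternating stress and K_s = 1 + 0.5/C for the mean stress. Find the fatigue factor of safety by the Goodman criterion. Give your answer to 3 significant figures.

C = D/d = 122.0/11.7 = 10.4274; K_W = (4C−1)/(4C−4)+0.615/C = 1.1385; K_s = 1+0.5/C = 1.0480
F_a = (F_max−F_min)/2 = 380.5 N; F_m = (F_max+F_min)/2 = 1029.5 N
τ_a = K_W·8F_aD/(πd³) = 1.1385 × 73.807 = 84.032 MPa
τ_m = K_s·8F_mD/(πd³) = 1.0480 × 199.7 = 209.27 MPa
Goodman: 1/n_f = τ_a/S_se + τ_m/S_su = 84.032/280 + 209.27/953 = 0.30011 + 0.21959 = 0.51971
n_f = 1/0.51971 = 1.924

1.92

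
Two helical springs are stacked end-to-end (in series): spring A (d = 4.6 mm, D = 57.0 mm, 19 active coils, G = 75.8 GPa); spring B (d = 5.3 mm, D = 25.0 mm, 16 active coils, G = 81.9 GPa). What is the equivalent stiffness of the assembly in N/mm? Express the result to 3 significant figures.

1.16 N/mm

k_A = Gd⁴/(8D³N_a) = (75.8×10³)(4.6⁴)/(8·57.0³·19) = 1.2057 N/mm
k_B = Gd⁴/(8D³N_a) = (81.9×10³)(5.3⁴)/(8·25.0³·16) = 32.312 N/mm
Series: 1/k_eq = 1/1.2057 + 1/32.312 = 0.86036; k_eq = 1.1623 N/mm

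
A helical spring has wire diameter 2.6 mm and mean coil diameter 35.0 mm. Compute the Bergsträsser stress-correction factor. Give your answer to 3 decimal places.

1.098

C = D/d = 35.0/2.6 = 13.4615
K_B = (4C+2)/(4C−3) = 55.846/50.846 = 1.0983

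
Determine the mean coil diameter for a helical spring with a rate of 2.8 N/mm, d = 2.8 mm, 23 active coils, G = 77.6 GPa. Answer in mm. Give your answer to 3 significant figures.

D = (Gd⁴/(8N_a·k))^(1/3) = (77.6×10³·2.8⁴/(8·23·2.8))^(1/3)
  = (9258.02)^(1/3) = 20.9977 mm

21.0 mm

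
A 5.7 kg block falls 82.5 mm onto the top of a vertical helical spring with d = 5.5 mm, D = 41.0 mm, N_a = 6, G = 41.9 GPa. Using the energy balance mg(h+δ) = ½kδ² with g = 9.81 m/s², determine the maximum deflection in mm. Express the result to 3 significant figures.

k = Gd⁴/(8D³N_a) = (41.9×10³)(5.5⁴)/(8·41.0³·6) = 11.59 N/mm
W = mg = 5.7 × 9.81 = 55.917 N
½kδ² − Wδ − Wh = 0 → δ = (W + √(W² + 2kWh))/k
δ = (55.917 + √(3126.7 + 106930))/11.59 = (55.917 + 331.75)/11.59 = 33.449 mm

33.4 mm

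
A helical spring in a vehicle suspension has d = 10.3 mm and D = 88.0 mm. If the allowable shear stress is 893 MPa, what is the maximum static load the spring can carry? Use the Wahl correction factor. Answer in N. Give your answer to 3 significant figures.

3720 N

C = D/d = 88.0/10.3 = 8.5437
K_W = (4C−1)/(4C−4) + 0.615/C = 33.175/30.175 + 0.0720 = 1.1714
τ_max = K·8FD/(πd³) → F_max = τ_allow·πd³/(8DK)
F_max = 893·π·10.3³/(8·88.0·1.1714) = 3.0656e+06/824.67 = 3717.4 N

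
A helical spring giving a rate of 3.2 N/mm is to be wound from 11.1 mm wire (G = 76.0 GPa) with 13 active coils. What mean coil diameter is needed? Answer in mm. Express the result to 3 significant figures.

D = (Gd⁴/(8N_a·k))^(1/3) = (76.0×10³·11.1⁴/(8·13·3.2))^(1/3)
  = (3.46675e+06)^(1/3) = 151.3471 mm

151 mm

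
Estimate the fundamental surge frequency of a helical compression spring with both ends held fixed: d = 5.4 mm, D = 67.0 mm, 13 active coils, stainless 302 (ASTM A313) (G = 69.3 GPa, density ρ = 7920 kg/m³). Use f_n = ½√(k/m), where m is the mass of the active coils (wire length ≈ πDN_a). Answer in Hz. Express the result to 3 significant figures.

k = Gd⁴/(8D³N_a) = (69.3×10³)(5.4⁴)/(8·67.0³·13) = 1.8839 N/mm = 1883.9 N/m
Wire length L = πDN_a = π·67.0·13 = 2736.3 mm
m = ρ·(πd²/4)·L = 7920 × 22.902×10⁻⁶ m² × 2.7363 m = 0.49633 kg
f_n = ½√(k/m) = 0.5·√(1883.9/0.49633) = 0.5·√(3795.6) = 30.804 Hz

30.8 Hz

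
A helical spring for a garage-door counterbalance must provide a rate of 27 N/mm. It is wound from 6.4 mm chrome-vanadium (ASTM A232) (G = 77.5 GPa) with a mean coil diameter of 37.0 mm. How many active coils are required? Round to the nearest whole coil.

12

N_a = Gd⁴/(8D³k) = (77.5×10³ × 6.4⁴)/(8 × 37.0³ × 27)
    = 1.30023e+08 / 1.0941e+07 = 11.88 → 12 coils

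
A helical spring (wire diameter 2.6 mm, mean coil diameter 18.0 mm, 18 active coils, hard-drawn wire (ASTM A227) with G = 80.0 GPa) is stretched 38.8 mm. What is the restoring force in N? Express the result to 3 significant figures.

169 N

k = Gd⁴/(8D³N_a) = (80.0×10³)(2.6⁴)/(8·18.0³·18) = 4.3531 N/mm
F = k·δ = 4.3531 × 38.8 = 168.9 N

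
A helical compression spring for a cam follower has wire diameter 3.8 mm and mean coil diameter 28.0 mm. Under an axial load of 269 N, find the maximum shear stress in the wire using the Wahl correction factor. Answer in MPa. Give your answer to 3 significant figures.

Spring index C = D/d = 28.0/3.8 = 7.3684
K_W = (4C−1)/(4C−4) + 0.615/C = 28.474/25.474 + 0.0835 = 1.2012
τ₀ = 8FD/(πd³) = 8·269·28.0/(π·3.8³) = 60256/172.39 = 349.54 MPa
τ_max = K·τ₀ = 1.2012 × 349.54 = 419.88 MPa

420 MPa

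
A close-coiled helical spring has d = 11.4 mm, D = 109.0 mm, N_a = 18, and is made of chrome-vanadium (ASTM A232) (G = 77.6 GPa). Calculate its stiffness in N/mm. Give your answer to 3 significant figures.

7.03 N/mm

k = Gd⁴/(8D³N_a) = (77.6×10³ × 11.4⁴) / (8 × 109.0³ × 18)
  = 1.31063e+09 / 1.86484e+08 = 7.0281 N/mm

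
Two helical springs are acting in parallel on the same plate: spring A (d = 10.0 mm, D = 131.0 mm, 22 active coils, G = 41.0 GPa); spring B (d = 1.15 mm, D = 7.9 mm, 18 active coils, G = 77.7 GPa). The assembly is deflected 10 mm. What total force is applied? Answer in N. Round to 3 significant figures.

k_A = Gd⁴/(8D³N_a) = (41.0×10³)(10.0⁴)/(8·131.0³·22) = 1.0362 N/mm
k_B = Gd⁴/(8D³N_a) = (77.7×10³)(1.15⁴)/(8·7.9³·18) = 1.9141 N/mm
Parallel: k_eq = 1.0362 + 1.9141 = 2.9504 N/mm
F = k_eq·δ = 2.9504·10 = 29.504 N

29.5 N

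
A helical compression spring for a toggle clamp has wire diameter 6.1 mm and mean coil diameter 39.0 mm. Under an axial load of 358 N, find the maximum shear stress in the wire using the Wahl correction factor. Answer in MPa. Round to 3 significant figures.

193 MPa

Spring index C = D/d = 39.0/6.1 = 6.3934
K_W = (4C−1)/(4C−4) + 0.615/C = 24.574/21.574 + 0.0962 = 1.2353
τ₀ = 8FD/(πd³) = 8·358·39.0/(π·6.1³) = 111696/713.08 = 156.64 MPa
τ_max = K·τ₀ = 1.2353 × 156.64 = 193.49 MPa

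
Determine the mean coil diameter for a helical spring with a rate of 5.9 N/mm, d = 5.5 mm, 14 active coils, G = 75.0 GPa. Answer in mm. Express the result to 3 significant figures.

47.0 mm

D = (Gd⁴/(8N_a·k))^(1/3) = (75.0×10³·5.5⁴/(8·14·5.9))^(1/3)
  = (103858)^(1/3) = 47.0054 mm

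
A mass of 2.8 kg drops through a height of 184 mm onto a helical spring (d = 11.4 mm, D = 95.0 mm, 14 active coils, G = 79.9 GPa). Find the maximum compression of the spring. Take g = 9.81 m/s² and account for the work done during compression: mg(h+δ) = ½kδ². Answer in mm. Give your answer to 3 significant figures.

k = Gd⁴/(8D³N_a) = (79.9×10³)(11.4⁴)/(8·95.0³·14) = 14.053 N/mm
W = mg = 2.8 × 9.81 = 27.468 N
½kδ² − Wδ − Wh = 0 → δ = (W + √(W² + 2kWh))/k
δ = (27.468 + √(754.49 + 142054))/14.053 = (27.468 + 377.9)/14.053 = 28.845 mm

28.8 mm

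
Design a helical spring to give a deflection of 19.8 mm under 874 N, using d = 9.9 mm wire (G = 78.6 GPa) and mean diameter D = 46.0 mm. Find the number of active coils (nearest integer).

22

Required rate k = F/δ = 874/19.8 = 44.141 N/mm
N_a = Gd⁴/(8D³k) = (78.6×10³ × 9.9⁴)/(8 × 46.0³ × 44.141)
    = 7.55028e+08 / 3.43724e+07 = 21.97 → 22 coils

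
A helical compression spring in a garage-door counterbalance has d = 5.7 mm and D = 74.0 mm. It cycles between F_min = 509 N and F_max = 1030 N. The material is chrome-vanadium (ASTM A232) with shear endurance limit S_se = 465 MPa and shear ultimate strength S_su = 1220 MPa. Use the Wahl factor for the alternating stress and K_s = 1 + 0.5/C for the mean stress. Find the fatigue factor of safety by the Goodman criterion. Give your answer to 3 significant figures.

C = D/d = 74.0/5.7 = 12.9825; K_W = (4C−1)/(4C−4)+0.615/C = 1.1100; K_s = 1+0.5/C = 1.0385
F_a = (F_max−F_min)/2 = 260.5 N; F_m = (F_max+F_min)/2 = 769.5 N
τ_a = K_W·8F_aD/(πd³) = 1.1100 × 265.07 = 294.21 MPa
τ_m = K_s·8F_mD/(πd³) = 1.0385 × 782.99 = 813.15 MPa
Goodman: 1/n_f = τ_a/S_se + τ_m/S_su = 294.21/465 + 813.15/1220 = 0.63272 + 0.66651 = 1.2992
n_f = 1/1.2992 = 0.7697

0.770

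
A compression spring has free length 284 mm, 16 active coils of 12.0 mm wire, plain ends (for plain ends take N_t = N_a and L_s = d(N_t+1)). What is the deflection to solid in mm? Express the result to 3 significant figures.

80.0 mm

N_t = 16; L_s = 12.0·17 = 204 mm
δ_solid = L₀ − L_s = 284 − 204 = 80 mm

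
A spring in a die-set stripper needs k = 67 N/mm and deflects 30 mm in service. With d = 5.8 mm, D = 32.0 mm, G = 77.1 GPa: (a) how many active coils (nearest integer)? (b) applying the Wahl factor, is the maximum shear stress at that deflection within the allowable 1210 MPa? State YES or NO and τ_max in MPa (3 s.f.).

(a) 5 coils; (b) YES, τ_max = 1070 MPa

N_a = Gd⁴/(8D³k) = (77.1×10³)(5.8⁴)/(8·32.0³·67) = 4.968 → N_a = 5
Actual rate k = Gd⁴/(8D³·5) = 66.567 N/mm
Working load F = kδ = 66.567·30 = 1997 N
C = 32.0/5.8 = 5.5172; K_W = (4C−1)/(4C−4)+0.615/C = 1.2775
τ_max = K_W·8FD/(πd³) = 1.2775·834.03 = 1065.5 MPa
τ_max ≤ 1210 MPa → acceptable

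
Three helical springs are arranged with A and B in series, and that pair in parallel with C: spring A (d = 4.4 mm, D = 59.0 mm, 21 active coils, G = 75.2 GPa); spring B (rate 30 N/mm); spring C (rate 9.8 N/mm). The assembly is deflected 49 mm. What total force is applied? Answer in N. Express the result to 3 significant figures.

519 N

k_A = Gd⁴/(8D³N_a) = (75.2×10³)(4.4⁴)/(8·59.0³·21) = 0.81689 N/mm
Springs A,B series: k_AB = 1/(1/0.81689+1/30) = 0.79524 N/mm; parallel with C: k_eq = 0.79524+9.8 = 10.595 N/mm
F = k_eq·δ = 10.595·49 = 519.17 N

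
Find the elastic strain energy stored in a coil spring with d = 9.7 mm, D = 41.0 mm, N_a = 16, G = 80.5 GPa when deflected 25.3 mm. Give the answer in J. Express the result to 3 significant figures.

k = Gd⁴/(8D³N_a) = (80.5×10³)(9.7⁴)/(8·41.0³·16) = 80.783 N/mm
U = ½kδ² = 0.5 × 80.783 × 25.3² = 25854 N·mm = 25.854 J

25.9 J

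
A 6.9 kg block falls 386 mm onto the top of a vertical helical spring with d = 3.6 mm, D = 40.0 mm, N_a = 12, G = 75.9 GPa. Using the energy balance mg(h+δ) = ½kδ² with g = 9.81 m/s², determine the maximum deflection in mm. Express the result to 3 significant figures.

195 mm

k = Gd⁴/(8D³N_a) = (75.9×10³)(3.6⁴)/(8·40.0³·12) = 2.0749 N/mm
W = mg = 6.9 × 9.81 = 67.689 N
½kδ² − Wδ − Wh = 0 → δ = (W + √(W² + 2kWh))/k
δ = (67.689 + √(4581.8 + 108427))/2.0749 = (67.689 + 336.17)/2.0749 = 194.64 mm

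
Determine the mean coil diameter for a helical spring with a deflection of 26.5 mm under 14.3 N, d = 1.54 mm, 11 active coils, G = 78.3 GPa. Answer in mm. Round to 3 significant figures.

Required rate k = F/δ = 14.3/26.5 = 0.53962 N/mm
D = (Gd⁴/(8N_a·k))^(1/3) = (78.3×10³·1.54⁴/(8·11·0.53962))^(1/3)
  = (9274.1)^(1/3) = 21.0099 mm

21.0 mm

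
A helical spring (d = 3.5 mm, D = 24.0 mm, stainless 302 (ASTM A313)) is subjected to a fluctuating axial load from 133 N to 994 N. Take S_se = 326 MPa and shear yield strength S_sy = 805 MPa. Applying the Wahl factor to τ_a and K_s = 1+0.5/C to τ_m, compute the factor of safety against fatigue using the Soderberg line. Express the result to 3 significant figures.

C = D/d = 24.0/3.5 = 6.8571; K_W = (4C−1)/(4C−4)+0.615/C = 1.2177; K_s = 1+0.5/C = 1.0729
F_a = (F_max−F_min)/2 = 430.5 N; F_m = (F_max+F_min)/2 = 563.5 N
τ_a = K_W·8F_aD/(πd³) = 1.2177 × 613.65 = 747.26 MPa
τ_m = K_s·8F_mD/(πd³) = 1.0729 × 803.23 = 861.8 MPa
Soderberg: 1/n_f = τ_a/S_se + τ_m/S_sy = 747.26/326 + 861.8/805 = 2.29222 + 1.07056 = 3.3628
n_f = 1/3.3628 = 0.2974

0.297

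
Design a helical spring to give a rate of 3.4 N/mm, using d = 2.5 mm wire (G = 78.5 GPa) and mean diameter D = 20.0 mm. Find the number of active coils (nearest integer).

N_a = Gd⁴/(8D³k) = (78.5×10³ × 2.5⁴)/(8 × 20.0³ × 3.4)
    = 3.06641e+06 / 217600 = 14.09 → 14 coils

14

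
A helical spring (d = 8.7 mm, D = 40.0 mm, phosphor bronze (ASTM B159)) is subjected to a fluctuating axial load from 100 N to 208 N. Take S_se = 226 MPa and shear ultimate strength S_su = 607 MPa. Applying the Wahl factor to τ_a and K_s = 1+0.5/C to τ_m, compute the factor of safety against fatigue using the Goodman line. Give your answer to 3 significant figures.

C = D/d = 40.0/8.7 = 4.5977; K_W = (4C−1)/(4C−4)+0.615/C = 1.3422; K_s = 1+0.5/C = 1.1087
F_a = (F_max−F_min)/2 = 54 N; F_m = (F_max+F_min)/2 = 154 N
τ_a = K_W·8F_aD/(πd³) = 1.3422 × 8.3529 = 11.211 MPa
τ_m = K_s·8F_mD/(πd³) = 1.1087 × 23.821 = 26.412 MPa
Goodman: 1/n_f = τ_a/S_se + τ_m/S_su = 11.211/226 + 26.412/607 = 0.04961 + 0.04351 = 0.09312
n_f = 1/0.09312 = 10.74

10.7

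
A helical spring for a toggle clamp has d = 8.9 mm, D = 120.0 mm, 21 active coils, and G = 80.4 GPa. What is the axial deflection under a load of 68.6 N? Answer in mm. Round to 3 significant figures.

39.5 mm

k = Gd⁴/(8D³N_a) = (80.4×10³)(8.9⁴)/(8·120.0³·21) = 1.7377 N/mm
δ = F/k = 68.6 / 1.7377 = 39.479 mm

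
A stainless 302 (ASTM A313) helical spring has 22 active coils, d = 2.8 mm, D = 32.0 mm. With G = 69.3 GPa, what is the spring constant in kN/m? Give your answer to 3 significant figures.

k = Gd⁴/(8D³N_a) = (69.3×10³ × 2.8⁴) / (8 × 32.0³ × 22)
  = 4.25957e+06 / 5.76717e+06 = 0.73859 N/mm

0.739 kN/m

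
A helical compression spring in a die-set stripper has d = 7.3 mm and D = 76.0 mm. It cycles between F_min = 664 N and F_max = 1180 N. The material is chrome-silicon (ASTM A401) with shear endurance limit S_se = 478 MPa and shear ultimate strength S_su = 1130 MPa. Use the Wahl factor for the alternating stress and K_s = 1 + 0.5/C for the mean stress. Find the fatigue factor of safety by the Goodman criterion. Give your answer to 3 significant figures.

C = D/d = 76.0/7.3 = 10.4110; K_W = (4C−1)/(4C−4)+0.615/C = 1.1388; K_s = 1+0.5/C = 1.0480
F_a = (F_max−F_min)/2 = 258 N; F_m = (F_max+F_min)/2 = 922 N
τ_a = K_W·8F_aD/(πd³) = 1.1388 × 128.35 = 146.16 MPa
τ_m = K_s·8F_mD/(πd³) = 1.0480 × 458.69 = 480.72 MPa
Goodman: 1/n_f = τ_a/S_se + τ_m/S_su = 146.16/478 + 480.72/1130 = 0.30578 + 0.42541 = 0.73119
n_f = 1/0.73119 = 1.368

1.37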